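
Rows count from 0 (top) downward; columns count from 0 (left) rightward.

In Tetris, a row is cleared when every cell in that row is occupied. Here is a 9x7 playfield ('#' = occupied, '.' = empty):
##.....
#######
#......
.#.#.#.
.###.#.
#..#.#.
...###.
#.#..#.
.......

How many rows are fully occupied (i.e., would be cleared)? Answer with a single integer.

Check each row:
  row 0: 5 empty cells -> not full
  row 1: 0 empty cells -> FULL (clear)
  row 2: 6 empty cells -> not full
  row 3: 4 empty cells -> not full
  row 4: 3 empty cells -> not full
  row 5: 4 empty cells -> not full
  row 6: 4 empty cells -> not full
  row 7: 4 empty cells -> not full
  row 8: 7 empty cells -> not full
Total rows cleared: 1

Answer: 1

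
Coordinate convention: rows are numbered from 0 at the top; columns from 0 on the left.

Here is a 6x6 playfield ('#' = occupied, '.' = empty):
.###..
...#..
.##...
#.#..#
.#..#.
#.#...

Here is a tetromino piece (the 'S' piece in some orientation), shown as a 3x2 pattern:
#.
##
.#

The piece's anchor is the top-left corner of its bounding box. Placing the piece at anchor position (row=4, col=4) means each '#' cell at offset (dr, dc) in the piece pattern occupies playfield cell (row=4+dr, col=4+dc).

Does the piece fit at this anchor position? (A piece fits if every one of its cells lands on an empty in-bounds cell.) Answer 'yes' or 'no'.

Check each piece cell at anchor (4, 4):
  offset (0,0) -> (4,4): occupied ('#') -> FAIL
  offset (1,0) -> (5,4): empty -> OK
  offset (1,1) -> (5,5): empty -> OK
  offset (2,1) -> (6,5): out of bounds -> FAIL
All cells valid: no

Answer: no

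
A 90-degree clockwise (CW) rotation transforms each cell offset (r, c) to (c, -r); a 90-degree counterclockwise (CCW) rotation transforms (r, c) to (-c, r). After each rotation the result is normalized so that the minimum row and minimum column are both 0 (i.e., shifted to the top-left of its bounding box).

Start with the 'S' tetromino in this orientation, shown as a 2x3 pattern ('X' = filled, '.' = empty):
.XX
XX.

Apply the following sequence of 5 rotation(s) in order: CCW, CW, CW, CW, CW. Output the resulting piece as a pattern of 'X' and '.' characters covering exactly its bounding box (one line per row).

Start:
.XX
XX.
After rotation 1 (CCW):
X.
XX
.X
After rotation 2 (CW):
.XX
XX.
After rotation 3 (CW):
X.
XX
.X
After rotation 4 (CW):
.XX
XX.
After rotation 5 (CW):
X.
XX
.X

Answer: X.
XX
.X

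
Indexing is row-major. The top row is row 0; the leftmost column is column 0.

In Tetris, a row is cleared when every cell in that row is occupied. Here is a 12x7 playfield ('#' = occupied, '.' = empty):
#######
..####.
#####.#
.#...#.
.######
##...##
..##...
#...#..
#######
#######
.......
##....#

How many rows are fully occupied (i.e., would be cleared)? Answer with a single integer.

Answer: 3

Derivation:
Check each row:
  row 0: 0 empty cells -> FULL (clear)
  row 1: 3 empty cells -> not full
  row 2: 1 empty cell -> not full
  row 3: 5 empty cells -> not full
  row 4: 1 empty cell -> not full
  row 5: 3 empty cells -> not full
  row 6: 5 empty cells -> not full
  row 7: 5 empty cells -> not full
  row 8: 0 empty cells -> FULL (clear)
  row 9: 0 empty cells -> FULL (clear)
  row 10: 7 empty cells -> not full
  row 11: 4 empty cells -> not full
Total rows cleared: 3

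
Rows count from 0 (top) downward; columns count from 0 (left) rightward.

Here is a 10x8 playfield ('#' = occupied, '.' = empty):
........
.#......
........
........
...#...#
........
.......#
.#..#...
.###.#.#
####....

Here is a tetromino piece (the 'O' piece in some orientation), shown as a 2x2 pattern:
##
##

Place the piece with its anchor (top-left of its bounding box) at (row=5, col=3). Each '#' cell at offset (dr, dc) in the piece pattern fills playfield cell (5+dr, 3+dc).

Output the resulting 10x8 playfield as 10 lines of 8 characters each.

Answer: ........
.#......
........
........
...#...#
...##...
...##..#
.#..#...
.###.#.#
####....

Derivation:
Fill (5+0,3+0) = (5,3)
Fill (5+0,3+1) = (5,4)
Fill (5+1,3+0) = (6,3)
Fill (5+1,3+1) = (6,4)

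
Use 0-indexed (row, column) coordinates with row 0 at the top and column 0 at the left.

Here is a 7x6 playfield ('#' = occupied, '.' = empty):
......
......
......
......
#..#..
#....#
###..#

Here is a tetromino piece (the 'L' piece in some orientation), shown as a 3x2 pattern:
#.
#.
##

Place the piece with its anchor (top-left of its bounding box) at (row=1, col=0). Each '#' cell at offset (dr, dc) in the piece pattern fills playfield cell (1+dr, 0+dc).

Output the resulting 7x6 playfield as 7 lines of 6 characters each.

Answer: ......
#.....
#.....
##....
#..#..
#....#
###..#

Derivation:
Fill (1+0,0+0) = (1,0)
Fill (1+1,0+0) = (2,0)
Fill (1+2,0+0) = (3,0)
Fill (1+2,0+1) = (3,1)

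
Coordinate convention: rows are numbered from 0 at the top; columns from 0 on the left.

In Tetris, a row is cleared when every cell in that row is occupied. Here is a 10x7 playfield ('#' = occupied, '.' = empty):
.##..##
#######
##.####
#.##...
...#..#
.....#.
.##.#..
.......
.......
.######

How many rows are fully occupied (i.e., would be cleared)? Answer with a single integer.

Answer: 1

Derivation:
Check each row:
  row 0: 3 empty cells -> not full
  row 1: 0 empty cells -> FULL (clear)
  row 2: 1 empty cell -> not full
  row 3: 4 empty cells -> not full
  row 4: 5 empty cells -> not full
  row 5: 6 empty cells -> not full
  row 6: 4 empty cells -> not full
  row 7: 7 empty cells -> not full
  row 8: 7 empty cells -> not full
  row 9: 1 empty cell -> not full
Total rows cleared: 1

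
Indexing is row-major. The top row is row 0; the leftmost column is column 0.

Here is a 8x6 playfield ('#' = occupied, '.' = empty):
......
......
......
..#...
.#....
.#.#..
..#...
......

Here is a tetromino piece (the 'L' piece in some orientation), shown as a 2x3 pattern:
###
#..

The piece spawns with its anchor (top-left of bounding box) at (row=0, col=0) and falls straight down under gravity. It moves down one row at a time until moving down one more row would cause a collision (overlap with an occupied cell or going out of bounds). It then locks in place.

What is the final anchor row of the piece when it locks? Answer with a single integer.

Spawn at (row=0, col=0). Try each row:
  row 0: fits
  row 1: fits
  row 2: fits
  row 3: blocked -> lock at row 2

Answer: 2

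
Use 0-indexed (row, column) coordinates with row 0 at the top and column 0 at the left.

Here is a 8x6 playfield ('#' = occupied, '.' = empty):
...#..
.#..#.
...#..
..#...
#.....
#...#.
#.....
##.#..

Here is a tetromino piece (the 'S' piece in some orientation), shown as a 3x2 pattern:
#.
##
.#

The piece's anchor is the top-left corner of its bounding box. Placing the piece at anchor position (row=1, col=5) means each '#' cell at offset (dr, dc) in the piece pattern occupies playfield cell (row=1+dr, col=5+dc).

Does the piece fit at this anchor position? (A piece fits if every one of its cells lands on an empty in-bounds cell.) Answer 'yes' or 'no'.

Check each piece cell at anchor (1, 5):
  offset (0,0) -> (1,5): empty -> OK
  offset (1,0) -> (2,5): empty -> OK
  offset (1,1) -> (2,6): out of bounds -> FAIL
  offset (2,1) -> (3,6): out of bounds -> FAIL
All cells valid: no

Answer: no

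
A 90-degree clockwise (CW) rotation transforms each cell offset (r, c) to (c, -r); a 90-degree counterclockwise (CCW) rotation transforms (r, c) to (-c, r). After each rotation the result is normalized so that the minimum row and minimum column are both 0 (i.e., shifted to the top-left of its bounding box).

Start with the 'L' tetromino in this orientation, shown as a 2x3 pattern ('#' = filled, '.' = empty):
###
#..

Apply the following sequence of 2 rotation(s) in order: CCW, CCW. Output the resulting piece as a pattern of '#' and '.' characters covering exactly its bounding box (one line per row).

Start:
###
#..
After rotation 1 (CCW):
#.
#.
##
After rotation 2 (CCW):
..#
###

Answer: ..#
###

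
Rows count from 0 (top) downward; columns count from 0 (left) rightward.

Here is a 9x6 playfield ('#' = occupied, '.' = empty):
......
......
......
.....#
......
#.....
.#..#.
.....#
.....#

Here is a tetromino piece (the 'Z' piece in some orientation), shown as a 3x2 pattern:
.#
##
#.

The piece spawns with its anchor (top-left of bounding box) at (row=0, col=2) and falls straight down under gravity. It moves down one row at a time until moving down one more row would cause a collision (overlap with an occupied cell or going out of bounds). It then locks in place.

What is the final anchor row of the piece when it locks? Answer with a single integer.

Answer: 6

Derivation:
Spawn at (row=0, col=2). Try each row:
  row 0: fits
  row 1: fits
  row 2: fits
  row 3: fits
  row 4: fits
  row 5: fits
  row 6: fits
  row 7: blocked -> lock at row 6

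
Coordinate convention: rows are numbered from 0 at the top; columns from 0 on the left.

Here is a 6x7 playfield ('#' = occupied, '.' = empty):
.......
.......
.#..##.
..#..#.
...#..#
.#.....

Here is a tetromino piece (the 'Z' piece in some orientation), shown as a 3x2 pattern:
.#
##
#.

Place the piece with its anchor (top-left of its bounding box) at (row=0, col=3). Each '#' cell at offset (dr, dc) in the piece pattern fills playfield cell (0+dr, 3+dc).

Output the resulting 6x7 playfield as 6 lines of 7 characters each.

Fill (0+0,3+1) = (0,4)
Fill (0+1,3+0) = (1,3)
Fill (0+1,3+1) = (1,4)
Fill (0+2,3+0) = (2,3)

Answer: ....#..
...##..
.#.###.
..#..#.
...#..#
.#.....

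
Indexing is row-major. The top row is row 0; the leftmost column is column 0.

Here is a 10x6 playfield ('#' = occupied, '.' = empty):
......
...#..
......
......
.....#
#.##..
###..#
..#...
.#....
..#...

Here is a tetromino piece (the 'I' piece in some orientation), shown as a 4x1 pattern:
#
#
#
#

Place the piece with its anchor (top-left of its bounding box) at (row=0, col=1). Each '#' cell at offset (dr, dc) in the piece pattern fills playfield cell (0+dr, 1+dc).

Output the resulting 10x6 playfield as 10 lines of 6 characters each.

Fill (0+0,1+0) = (0,1)
Fill (0+1,1+0) = (1,1)
Fill (0+2,1+0) = (2,1)
Fill (0+3,1+0) = (3,1)

Answer: .#....
.#.#..
.#....
.#....
.....#
#.##..
###..#
..#...
.#....
..#...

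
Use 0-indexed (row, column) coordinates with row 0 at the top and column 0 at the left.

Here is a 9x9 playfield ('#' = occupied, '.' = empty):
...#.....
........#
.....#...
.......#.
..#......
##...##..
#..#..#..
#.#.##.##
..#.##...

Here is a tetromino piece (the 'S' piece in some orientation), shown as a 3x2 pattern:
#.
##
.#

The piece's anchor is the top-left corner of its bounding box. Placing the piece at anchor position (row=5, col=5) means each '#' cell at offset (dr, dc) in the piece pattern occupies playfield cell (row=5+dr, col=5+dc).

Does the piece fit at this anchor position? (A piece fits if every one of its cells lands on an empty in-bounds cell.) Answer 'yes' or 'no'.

Check each piece cell at anchor (5, 5):
  offset (0,0) -> (5,5): occupied ('#') -> FAIL
  offset (1,0) -> (6,5): empty -> OK
  offset (1,1) -> (6,6): occupied ('#') -> FAIL
  offset (2,1) -> (7,6): empty -> OK
All cells valid: no

Answer: no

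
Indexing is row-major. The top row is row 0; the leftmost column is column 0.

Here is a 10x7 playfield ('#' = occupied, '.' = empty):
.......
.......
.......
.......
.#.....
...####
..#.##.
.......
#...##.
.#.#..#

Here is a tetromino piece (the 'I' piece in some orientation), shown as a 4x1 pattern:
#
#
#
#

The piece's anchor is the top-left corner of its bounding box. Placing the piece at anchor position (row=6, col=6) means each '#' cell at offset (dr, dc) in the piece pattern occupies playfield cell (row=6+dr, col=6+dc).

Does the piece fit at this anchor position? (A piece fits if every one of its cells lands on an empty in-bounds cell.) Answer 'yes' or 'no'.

Check each piece cell at anchor (6, 6):
  offset (0,0) -> (6,6): empty -> OK
  offset (1,0) -> (7,6): empty -> OK
  offset (2,0) -> (8,6): empty -> OK
  offset (3,0) -> (9,6): occupied ('#') -> FAIL
All cells valid: no

Answer: no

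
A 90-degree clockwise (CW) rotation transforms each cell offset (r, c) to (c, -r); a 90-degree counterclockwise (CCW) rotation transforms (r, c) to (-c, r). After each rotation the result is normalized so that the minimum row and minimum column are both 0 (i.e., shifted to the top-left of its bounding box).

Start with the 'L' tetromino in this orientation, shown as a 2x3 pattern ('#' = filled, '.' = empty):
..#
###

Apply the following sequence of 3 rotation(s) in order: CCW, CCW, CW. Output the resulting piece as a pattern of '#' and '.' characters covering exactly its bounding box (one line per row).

Start:
..#
###
After rotation 1 (CCW):
##
.#
.#
After rotation 2 (CCW):
###
#..
After rotation 3 (CW):
##
.#
.#

Answer: ##
.#
.#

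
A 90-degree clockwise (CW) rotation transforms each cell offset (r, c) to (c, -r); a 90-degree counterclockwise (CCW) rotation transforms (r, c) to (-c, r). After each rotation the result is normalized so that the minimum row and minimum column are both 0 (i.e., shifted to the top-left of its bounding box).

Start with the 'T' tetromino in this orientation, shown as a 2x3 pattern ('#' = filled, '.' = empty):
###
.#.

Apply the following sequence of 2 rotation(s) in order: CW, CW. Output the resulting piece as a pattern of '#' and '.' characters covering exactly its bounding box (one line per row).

Answer: .#.
###

Derivation:
Start:
###
.#.
After rotation 1 (CW):
.#
##
.#
After rotation 2 (CW):
.#.
###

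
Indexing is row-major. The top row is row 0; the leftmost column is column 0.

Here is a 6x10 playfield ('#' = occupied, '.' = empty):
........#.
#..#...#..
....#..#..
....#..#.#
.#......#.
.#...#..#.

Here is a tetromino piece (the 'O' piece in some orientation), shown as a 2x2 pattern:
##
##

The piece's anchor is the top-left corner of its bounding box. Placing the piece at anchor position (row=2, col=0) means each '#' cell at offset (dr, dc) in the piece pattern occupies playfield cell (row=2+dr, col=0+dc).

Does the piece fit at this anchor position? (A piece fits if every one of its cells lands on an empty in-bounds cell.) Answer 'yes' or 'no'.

Check each piece cell at anchor (2, 0):
  offset (0,0) -> (2,0): empty -> OK
  offset (0,1) -> (2,1): empty -> OK
  offset (1,0) -> (3,0): empty -> OK
  offset (1,1) -> (3,1): empty -> OK
All cells valid: yes

Answer: yes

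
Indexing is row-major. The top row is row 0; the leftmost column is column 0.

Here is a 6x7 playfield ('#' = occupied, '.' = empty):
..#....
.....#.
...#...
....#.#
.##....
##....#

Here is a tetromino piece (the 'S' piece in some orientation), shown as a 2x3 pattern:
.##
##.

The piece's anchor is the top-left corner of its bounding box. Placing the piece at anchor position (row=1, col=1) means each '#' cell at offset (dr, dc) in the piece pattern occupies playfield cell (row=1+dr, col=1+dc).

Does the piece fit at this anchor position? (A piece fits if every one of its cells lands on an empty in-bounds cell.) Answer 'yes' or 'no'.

Answer: yes

Derivation:
Check each piece cell at anchor (1, 1):
  offset (0,1) -> (1,2): empty -> OK
  offset (0,2) -> (1,3): empty -> OK
  offset (1,0) -> (2,1): empty -> OK
  offset (1,1) -> (2,2): empty -> OK
All cells valid: yes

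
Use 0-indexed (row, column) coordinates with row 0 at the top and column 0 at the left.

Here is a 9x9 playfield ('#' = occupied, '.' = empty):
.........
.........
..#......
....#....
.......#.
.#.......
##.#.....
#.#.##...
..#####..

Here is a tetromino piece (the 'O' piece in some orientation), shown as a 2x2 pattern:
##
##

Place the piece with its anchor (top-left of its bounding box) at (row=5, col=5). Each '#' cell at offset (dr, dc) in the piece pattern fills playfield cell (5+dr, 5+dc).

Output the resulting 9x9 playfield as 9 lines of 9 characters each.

Fill (5+0,5+0) = (5,5)
Fill (5+0,5+1) = (5,6)
Fill (5+1,5+0) = (6,5)
Fill (5+1,5+1) = (6,6)

Answer: .........
.........
..#......
....#....
.......#.
.#...##..
##.#.##..
#.#.##...
..#####..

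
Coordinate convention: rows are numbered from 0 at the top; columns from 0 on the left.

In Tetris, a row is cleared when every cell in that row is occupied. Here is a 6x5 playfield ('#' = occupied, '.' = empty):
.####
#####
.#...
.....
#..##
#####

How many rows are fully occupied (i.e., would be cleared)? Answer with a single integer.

Answer: 2

Derivation:
Check each row:
  row 0: 1 empty cell -> not full
  row 1: 0 empty cells -> FULL (clear)
  row 2: 4 empty cells -> not full
  row 3: 5 empty cells -> not full
  row 4: 2 empty cells -> not full
  row 5: 0 empty cells -> FULL (clear)
Total rows cleared: 2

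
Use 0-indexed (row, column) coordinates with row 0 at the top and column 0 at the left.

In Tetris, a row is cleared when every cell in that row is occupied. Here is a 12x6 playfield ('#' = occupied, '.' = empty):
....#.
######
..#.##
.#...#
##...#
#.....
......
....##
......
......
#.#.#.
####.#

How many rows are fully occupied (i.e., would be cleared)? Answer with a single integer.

Check each row:
  row 0: 5 empty cells -> not full
  row 1: 0 empty cells -> FULL (clear)
  row 2: 3 empty cells -> not full
  row 3: 4 empty cells -> not full
  row 4: 3 empty cells -> not full
  row 5: 5 empty cells -> not full
  row 6: 6 empty cells -> not full
  row 7: 4 empty cells -> not full
  row 8: 6 empty cells -> not full
  row 9: 6 empty cells -> not full
  row 10: 3 empty cells -> not full
  row 11: 1 empty cell -> not full
Total rows cleared: 1

Answer: 1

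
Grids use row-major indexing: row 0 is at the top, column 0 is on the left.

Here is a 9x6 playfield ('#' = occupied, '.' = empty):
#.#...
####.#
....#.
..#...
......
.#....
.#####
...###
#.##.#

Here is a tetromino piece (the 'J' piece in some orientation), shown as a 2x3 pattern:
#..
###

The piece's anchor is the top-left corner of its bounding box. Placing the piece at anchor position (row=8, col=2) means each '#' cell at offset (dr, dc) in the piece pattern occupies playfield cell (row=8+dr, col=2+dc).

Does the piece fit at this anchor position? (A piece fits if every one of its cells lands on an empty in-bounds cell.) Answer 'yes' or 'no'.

Answer: no

Derivation:
Check each piece cell at anchor (8, 2):
  offset (0,0) -> (8,2): occupied ('#') -> FAIL
  offset (1,0) -> (9,2): out of bounds -> FAIL
  offset (1,1) -> (9,3): out of bounds -> FAIL
  offset (1,2) -> (9,4): out of bounds -> FAIL
All cells valid: no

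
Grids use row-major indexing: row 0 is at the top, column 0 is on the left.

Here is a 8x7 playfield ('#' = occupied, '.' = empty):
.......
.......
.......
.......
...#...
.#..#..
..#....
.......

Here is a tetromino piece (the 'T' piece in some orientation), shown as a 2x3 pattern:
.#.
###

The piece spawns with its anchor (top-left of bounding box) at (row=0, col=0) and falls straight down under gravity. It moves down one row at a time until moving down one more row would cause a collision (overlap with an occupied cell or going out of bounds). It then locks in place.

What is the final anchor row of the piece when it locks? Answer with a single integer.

Spawn at (row=0, col=0). Try each row:
  row 0: fits
  row 1: fits
  row 2: fits
  row 3: fits
  row 4: blocked -> lock at row 3

Answer: 3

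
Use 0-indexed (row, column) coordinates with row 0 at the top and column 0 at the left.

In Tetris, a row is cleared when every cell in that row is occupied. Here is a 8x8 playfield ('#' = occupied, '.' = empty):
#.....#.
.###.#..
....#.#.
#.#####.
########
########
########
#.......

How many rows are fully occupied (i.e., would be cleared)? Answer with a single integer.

Answer: 3

Derivation:
Check each row:
  row 0: 6 empty cells -> not full
  row 1: 4 empty cells -> not full
  row 2: 6 empty cells -> not full
  row 3: 2 empty cells -> not full
  row 4: 0 empty cells -> FULL (clear)
  row 5: 0 empty cells -> FULL (clear)
  row 6: 0 empty cells -> FULL (clear)
  row 7: 7 empty cells -> not full
Total rows cleared: 3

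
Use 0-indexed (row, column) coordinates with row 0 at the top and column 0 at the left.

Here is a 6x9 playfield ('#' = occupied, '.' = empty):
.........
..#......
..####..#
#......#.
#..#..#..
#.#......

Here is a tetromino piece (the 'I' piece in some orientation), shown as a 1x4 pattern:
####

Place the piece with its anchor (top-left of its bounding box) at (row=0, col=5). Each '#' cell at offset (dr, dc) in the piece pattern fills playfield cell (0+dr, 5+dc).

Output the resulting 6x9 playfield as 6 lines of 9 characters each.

Fill (0+0,5+0) = (0,5)
Fill (0+0,5+1) = (0,6)
Fill (0+0,5+2) = (0,7)
Fill (0+0,5+3) = (0,8)

Answer: .....####
..#......
..####..#
#......#.
#..#..#..
#.#......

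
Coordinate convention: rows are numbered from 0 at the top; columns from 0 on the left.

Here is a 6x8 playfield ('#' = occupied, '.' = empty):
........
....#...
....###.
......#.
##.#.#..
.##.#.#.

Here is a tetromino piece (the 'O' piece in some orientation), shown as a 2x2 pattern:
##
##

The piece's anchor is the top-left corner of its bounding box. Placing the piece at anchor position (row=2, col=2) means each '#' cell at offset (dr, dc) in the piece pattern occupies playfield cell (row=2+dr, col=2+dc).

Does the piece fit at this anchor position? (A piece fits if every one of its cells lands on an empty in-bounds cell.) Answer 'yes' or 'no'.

Answer: yes

Derivation:
Check each piece cell at anchor (2, 2):
  offset (0,0) -> (2,2): empty -> OK
  offset (0,1) -> (2,3): empty -> OK
  offset (1,0) -> (3,2): empty -> OK
  offset (1,1) -> (3,3): empty -> OK
All cells valid: yes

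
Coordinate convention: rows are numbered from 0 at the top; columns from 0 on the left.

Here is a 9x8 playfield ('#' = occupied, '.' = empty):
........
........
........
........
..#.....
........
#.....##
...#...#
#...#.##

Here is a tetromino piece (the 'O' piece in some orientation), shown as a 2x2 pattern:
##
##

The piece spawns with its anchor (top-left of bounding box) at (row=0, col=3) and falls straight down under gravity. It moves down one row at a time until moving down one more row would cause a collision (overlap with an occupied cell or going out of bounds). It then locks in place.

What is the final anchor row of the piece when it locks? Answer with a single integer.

Answer: 5

Derivation:
Spawn at (row=0, col=3). Try each row:
  row 0: fits
  row 1: fits
  row 2: fits
  row 3: fits
  row 4: fits
  row 5: fits
  row 6: blocked -> lock at row 5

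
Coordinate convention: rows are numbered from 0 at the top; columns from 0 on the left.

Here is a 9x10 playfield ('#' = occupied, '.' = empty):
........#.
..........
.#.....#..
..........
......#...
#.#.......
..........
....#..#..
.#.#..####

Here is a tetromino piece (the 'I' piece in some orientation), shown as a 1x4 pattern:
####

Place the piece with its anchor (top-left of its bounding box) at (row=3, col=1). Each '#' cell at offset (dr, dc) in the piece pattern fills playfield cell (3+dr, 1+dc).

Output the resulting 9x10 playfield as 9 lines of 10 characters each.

Fill (3+0,1+0) = (3,1)
Fill (3+0,1+1) = (3,2)
Fill (3+0,1+2) = (3,3)
Fill (3+0,1+3) = (3,4)

Answer: ........#.
..........
.#.....#..
.####.....
......#...
#.#.......
..........
....#..#..
.#.#..####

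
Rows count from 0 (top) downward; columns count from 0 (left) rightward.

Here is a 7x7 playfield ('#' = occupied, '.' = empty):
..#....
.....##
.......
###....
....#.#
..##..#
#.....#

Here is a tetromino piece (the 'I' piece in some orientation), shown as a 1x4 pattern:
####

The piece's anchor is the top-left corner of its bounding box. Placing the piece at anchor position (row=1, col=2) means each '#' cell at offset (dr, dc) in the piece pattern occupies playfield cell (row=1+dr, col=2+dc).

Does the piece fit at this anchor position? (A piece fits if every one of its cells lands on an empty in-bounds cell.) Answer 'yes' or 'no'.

Check each piece cell at anchor (1, 2):
  offset (0,0) -> (1,2): empty -> OK
  offset (0,1) -> (1,3): empty -> OK
  offset (0,2) -> (1,4): empty -> OK
  offset (0,3) -> (1,5): occupied ('#') -> FAIL
All cells valid: no

Answer: no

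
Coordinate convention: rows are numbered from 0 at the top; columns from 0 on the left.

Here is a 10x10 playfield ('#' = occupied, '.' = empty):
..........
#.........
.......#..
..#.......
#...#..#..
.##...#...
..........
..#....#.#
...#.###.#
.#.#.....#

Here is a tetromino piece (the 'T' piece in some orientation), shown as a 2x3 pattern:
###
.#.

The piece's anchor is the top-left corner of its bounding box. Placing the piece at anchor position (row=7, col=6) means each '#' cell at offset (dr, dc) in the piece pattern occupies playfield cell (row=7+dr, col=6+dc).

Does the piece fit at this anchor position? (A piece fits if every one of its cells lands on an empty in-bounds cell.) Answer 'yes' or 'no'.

Check each piece cell at anchor (7, 6):
  offset (0,0) -> (7,6): empty -> OK
  offset (0,1) -> (7,7): occupied ('#') -> FAIL
  offset (0,2) -> (7,8): empty -> OK
  offset (1,1) -> (8,7): occupied ('#') -> FAIL
All cells valid: no

Answer: no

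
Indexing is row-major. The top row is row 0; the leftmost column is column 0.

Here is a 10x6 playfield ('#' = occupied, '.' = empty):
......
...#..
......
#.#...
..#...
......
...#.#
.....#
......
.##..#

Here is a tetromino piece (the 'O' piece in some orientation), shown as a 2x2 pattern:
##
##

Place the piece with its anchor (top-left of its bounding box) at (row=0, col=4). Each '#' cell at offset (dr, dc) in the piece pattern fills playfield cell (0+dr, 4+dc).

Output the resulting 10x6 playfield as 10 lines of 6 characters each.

Fill (0+0,4+0) = (0,4)
Fill (0+0,4+1) = (0,5)
Fill (0+1,4+0) = (1,4)
Fill (0+1,4+1) = (1,5)

Answer: ....##
...###
......
#.#...
..#...
......
...#.#
.....#
......
.##..#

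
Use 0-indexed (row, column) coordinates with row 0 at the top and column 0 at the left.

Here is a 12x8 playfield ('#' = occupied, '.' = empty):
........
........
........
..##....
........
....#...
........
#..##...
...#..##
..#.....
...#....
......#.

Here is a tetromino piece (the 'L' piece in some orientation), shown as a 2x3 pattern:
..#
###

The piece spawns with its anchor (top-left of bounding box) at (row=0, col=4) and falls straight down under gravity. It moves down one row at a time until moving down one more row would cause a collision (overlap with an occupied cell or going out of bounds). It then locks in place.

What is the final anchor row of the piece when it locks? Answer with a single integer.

Spawn at (row=0, col=4). Try each row:
  row 0: fits
  row 1: fits
  row 2: fits
  row 3: fits
  row 4: blocked -> lock at row 3

Answer: 3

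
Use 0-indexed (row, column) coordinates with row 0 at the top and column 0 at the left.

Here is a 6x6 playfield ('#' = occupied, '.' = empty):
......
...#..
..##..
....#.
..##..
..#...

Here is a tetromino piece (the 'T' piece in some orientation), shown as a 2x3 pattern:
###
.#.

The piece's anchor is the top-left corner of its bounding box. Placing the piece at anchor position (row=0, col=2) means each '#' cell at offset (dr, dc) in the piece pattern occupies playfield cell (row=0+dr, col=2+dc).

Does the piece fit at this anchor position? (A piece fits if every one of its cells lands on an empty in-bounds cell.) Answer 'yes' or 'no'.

Answer: no

Derivation:
Check each piece cell at anchor (0, 2):
  offset (0,0) -> (0,2): empty -> OK
  offset (0,1) -> (0,3): empty -> OK
  offset (0,2) -> (0,4): empty -> OK
  offset (1,1) -> (1,3): occupied ('#') -> FAIL
All cells valid: no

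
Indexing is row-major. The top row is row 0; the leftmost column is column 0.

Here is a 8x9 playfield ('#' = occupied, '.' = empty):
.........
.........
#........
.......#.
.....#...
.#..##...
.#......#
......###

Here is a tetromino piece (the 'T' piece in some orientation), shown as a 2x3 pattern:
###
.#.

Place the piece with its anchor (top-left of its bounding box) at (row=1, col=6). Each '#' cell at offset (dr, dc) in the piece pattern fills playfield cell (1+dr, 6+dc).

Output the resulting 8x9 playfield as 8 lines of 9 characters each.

Answer: .........
......###
#......#.
.......#.
.....#...
.#..##...
.#......#
......###

Derivation:
Fill (1+0,6+0) = (1,6)
Fill (1+0,6+1) = (1,7)
Fill (1+0,6+2) = (1,8)
Fill (1+1,6+1) = (2,7)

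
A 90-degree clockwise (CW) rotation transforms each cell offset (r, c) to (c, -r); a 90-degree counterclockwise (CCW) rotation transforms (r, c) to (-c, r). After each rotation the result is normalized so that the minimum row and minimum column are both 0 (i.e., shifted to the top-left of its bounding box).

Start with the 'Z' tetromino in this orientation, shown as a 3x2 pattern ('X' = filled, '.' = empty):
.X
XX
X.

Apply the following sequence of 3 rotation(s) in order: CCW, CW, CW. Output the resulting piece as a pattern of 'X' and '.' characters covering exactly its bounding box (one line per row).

Answer: XX.
.XX

Derivation:
Start:
.X
XX
X.
After rotation 1 (CCW):
XX.
.XX
After rotation 2 (CW):
.X
XX
X.
After rotation 3 (CW):
XX.
.XX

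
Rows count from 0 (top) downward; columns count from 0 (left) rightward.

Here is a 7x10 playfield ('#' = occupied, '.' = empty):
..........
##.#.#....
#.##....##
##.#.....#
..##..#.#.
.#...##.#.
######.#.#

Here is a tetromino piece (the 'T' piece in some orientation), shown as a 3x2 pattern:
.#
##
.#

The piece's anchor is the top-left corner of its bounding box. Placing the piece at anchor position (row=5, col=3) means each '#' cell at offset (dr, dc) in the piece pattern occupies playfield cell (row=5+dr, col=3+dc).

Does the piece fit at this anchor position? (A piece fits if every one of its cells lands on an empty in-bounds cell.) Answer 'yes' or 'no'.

Answer: no

Derivation:
Check each piece cell at anchor (5, 3):
  offset (0,1) -> (5,4): empty -> OK
  offset (1,0) -> (6,3): occupied ('#') -> FAIL
  offset (1,1) -> (6,4): occupied ('#') -> FAIL
  offset (2,1) -> (7,4): out of bounds -> FAIL
All cells valid: no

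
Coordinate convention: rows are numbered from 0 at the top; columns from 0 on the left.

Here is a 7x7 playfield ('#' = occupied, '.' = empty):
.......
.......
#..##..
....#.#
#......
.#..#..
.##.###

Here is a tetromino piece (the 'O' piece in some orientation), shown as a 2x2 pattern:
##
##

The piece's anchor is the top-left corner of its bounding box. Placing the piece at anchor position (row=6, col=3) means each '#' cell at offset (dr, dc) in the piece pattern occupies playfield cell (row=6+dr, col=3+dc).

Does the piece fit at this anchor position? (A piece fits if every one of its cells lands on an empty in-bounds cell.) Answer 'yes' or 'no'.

Answer: no

Derivation:
Check each piece cell at anchor (6, 3):
  offset (0,0) -> (6,3): empty -> OK
  offset (0,1) -> (6,4): occupied ('#') -> FAIL
  offset (1,0) -> (7,3): out of bounds -> FAIL
  offset (1,1) -> (7,4): out of bounds -> FAIL
All cells valid: no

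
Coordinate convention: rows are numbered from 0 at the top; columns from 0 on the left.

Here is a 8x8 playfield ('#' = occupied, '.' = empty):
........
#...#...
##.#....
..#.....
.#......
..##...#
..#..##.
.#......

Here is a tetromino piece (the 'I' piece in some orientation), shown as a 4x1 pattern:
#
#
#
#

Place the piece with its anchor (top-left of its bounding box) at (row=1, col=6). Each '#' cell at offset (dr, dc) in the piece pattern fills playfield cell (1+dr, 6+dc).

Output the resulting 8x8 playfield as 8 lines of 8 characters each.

Answer: ........
#...#.#.
##.#..#.
..#...#.
.#....#.
..##...#
..#..##.
.#......

Derivation:
Fill (1+0,6+0) = (1,6)
Fill (1+1,6+0) = (2,6)
Fill (1+2,6+0) = (3,6)
Fill (1+3,6+0) = (4,6)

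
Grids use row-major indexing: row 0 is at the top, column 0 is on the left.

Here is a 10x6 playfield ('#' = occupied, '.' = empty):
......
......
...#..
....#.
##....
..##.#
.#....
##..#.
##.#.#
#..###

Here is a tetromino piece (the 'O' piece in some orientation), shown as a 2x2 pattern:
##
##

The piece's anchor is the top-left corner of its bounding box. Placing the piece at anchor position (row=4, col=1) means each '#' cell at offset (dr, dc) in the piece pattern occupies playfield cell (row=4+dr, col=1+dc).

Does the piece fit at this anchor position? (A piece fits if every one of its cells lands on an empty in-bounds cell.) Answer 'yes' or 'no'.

Check each piece cell at anchor (4, 1):
  offset (0,0) -> (4,1): occupied ('#') -> FAIL
  offset (0,1) -> (4,2): empty -> OK
  offset (1,0) -> (5,1): empty -> OK
  offset (1,1) -> (5,2): occupied ('#') -> FAIL
All cells valid: no

Answer: no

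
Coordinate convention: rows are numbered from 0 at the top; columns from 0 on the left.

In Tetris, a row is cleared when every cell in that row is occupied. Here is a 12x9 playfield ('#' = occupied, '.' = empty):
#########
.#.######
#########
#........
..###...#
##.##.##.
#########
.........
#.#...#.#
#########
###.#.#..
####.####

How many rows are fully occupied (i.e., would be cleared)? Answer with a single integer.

Check each row:
  row 0: 0 empty cells -> FULL (clear)
  row 1: 2 empty cells -> not full
  row 2: 0 empty cells -> FULL (clear)
  row 3: 8 empty cells -> not full
  row 4: 5 empty cells -> not full
  row 5: 3 empty cells -> not full
  row 6: 0 empty cells -> FULL (clear)
  row 7: 9 empty cells -> not full
  row 8: 5 empty cells -> not full
  row 9: 0 empty cells -> FULL (clear)
  row 10: 4 empty cells -> not full
  row 11: 1 empty cell -> not full
Total rows cleared: 4

Answer: 4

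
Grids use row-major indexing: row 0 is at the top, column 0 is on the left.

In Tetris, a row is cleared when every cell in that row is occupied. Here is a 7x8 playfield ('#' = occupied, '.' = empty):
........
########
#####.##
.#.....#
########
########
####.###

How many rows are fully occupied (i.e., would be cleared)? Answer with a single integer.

Check each row:
  row 0: 8 empty cells -> not full
  row 1: 0 empty cells -> FULL (clear)
  row 2: 1 empty cell -> not full
  row 3: 6 empty cells -> not full
  row 4: 0 empty cells -> FULL (clear)
  row 5: 0 empty cells -> FULL (clear)
  row 6: 1 empty cell -> not full
Total rows cleared: 3

Answer: 3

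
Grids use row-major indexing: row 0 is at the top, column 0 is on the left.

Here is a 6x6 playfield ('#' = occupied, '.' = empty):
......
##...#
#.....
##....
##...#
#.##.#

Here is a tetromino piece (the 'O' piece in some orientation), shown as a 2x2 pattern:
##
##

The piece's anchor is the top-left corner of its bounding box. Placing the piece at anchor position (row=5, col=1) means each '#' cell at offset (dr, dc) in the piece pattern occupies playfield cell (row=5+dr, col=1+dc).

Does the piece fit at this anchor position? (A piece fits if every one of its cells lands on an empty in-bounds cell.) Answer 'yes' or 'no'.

Check each piece cell at anchor (5, 1):
  offset (0,0) -> (5,1): empty -> OK
  offset (0,1) -> (5,2): occupied ('#') -> FAIL
  offset (1,0) -> (6,1): out of bounds -> FAIL
  offset (1,1) -> (6,2): out of bounds -> FAIL
All cells valid: no

Answer: no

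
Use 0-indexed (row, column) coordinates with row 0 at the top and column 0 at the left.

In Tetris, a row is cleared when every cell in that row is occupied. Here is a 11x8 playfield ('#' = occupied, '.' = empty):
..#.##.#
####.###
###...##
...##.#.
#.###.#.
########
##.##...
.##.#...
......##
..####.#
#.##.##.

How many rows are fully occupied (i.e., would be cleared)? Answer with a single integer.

Check each row:
  row 0: 4 empty cells -> not full
  row 1: 1 empty cell -> not full
  row 2: 3 empty cells -> not full
  row 3: 5 empty cells -> not full
  row 4: 3 empty cells -> not full
  row 5: 0 empty cells -> FULL (clear)
  row 6: 4 empty cells -> not full
  row 7: 5 empty cells -> not full
  row 8: 6 empty cells -> not full
  row 9: 3 empty cells -> not full
  row 10: 3 empty cells -> not full
Total rows cleared: 1

Answer: 1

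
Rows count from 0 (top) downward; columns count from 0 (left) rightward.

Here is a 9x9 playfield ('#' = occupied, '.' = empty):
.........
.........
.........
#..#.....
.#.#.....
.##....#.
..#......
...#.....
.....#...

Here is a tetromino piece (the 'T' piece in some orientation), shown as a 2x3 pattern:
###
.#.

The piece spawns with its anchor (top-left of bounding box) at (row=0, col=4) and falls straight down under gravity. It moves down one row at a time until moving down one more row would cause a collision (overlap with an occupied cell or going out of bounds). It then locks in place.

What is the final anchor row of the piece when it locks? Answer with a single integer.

Spawn at (row=0, col=4). Try each row:
  row 0: fits
  row 1: fits
  row 2: fits
  row 3: fits
  row 4: fits
  row 5: fits
  row 6: fits
  row 7: blocked -> lock at row 6

Answer: 6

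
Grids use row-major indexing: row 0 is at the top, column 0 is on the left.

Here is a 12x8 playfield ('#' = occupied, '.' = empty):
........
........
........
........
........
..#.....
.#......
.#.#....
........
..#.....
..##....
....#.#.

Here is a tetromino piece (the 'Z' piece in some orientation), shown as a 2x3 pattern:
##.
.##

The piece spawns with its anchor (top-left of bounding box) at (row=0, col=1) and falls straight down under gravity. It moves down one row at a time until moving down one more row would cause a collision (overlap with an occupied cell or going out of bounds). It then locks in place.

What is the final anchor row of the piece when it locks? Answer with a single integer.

Answer: 3

Derivation:
Spawn at (row=0, col=1). Try each row:
  row 0: fits
  row 1: fits
  row 2: fits
  row 3: fits
  row 4: blocked -> lock at row 3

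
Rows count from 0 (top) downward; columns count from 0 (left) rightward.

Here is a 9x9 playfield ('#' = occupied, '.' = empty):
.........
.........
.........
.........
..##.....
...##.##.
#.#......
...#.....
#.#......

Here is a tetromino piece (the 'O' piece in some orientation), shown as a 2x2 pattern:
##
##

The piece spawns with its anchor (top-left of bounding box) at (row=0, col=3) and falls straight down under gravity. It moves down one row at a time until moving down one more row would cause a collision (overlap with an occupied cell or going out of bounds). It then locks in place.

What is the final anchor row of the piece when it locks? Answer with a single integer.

Spawn at (row=0, col=3). Try each row:
  row 0: fits
  row 1: fits
  row 2: fits
  row 3: blocked -> lock at row 2

Answer: 2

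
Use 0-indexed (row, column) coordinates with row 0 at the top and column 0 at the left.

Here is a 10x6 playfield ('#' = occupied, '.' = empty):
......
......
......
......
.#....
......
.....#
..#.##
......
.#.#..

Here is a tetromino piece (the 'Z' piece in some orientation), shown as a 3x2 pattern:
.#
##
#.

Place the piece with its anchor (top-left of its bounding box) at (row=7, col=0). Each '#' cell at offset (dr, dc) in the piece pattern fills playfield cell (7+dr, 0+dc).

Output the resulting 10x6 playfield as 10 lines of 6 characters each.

Answer: ......
......
......
......
.#....
......
.....#
.##.##
##....
##.#..

Derivation:
Fill (7+0,0+1) = (7,1)
Fill (7+1,0+0) = (8,0)
Fill (7+1,0+1) = (8,1)
Fill (7+2,0+0) = (9,0)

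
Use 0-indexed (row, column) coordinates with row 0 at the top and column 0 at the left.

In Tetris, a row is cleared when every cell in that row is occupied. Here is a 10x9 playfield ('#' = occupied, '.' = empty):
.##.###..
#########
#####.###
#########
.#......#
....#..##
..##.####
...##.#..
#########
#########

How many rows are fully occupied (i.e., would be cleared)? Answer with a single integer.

Answer: 4

Derivation:
Check each row:
  row 0: 4 empty cells -> not full
  row 1: 0 empty cells -> FULL (clear)
  row 2: 1 empty cell -> not full
  row 3: 0 empty cells -> FULL (clear)
  row 4: 7 empty cells -> not full
  row 5: 6 empty cells -> not full
  row 6: 3 empty cells -> not full
  row 7: 6 empty cells -> not full
  row 8: 0 empty cells -> FULL (clear)
  row 9: 0 empty cells -> FULL (clear)
Total rows cleared: 4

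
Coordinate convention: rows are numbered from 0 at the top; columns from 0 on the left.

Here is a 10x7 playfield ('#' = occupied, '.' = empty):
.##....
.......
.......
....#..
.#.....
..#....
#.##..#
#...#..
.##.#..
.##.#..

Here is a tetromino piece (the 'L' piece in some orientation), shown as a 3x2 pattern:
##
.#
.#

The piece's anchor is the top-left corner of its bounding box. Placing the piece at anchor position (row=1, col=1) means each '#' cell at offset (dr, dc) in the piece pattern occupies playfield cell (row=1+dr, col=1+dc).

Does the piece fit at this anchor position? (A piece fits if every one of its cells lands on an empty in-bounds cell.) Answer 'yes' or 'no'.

Answer: yes

Derivation:
Check each piece cell at anchor (1, 1):
  offset (0,0) -> (1,1): empty -> OK
  offset (0,1) -> (1,2): empty -> OK
  offset (1,1) -> (2,2): empty -> OK
  offset (2,1) -> (3,2): empty -> OK
All cells valid: yes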